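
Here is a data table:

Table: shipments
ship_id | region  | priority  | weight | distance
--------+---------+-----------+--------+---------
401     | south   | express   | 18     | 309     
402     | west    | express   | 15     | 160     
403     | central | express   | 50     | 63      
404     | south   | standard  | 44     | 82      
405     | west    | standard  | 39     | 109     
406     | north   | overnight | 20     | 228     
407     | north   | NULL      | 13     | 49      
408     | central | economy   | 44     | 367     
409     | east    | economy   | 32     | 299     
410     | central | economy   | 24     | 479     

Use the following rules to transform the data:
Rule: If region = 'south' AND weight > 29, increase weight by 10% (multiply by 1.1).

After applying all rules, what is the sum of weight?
303.4

Step 1: Find records where region = 'south' AND weight > 29
Step 2: 1 records match, summing to 44
Step 3: After multiplier: 44 × 1.1 = 48.4
Step 4: Unaffected records sum: 255
Step 5: Final sum = 48.4 + 255 = 303.4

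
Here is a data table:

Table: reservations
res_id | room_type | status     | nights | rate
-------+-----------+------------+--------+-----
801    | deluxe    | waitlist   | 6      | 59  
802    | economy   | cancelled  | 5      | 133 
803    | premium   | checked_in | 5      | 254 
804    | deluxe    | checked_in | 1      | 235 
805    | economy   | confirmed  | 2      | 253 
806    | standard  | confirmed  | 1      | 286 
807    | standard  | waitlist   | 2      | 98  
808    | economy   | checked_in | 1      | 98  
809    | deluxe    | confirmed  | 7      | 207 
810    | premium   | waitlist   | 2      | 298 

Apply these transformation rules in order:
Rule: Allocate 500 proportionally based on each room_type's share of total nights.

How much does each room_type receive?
deluxe: 218.75, economy: 125.0, premium: 109.38, standard: 46.88

Step 1: Calculate total nights = 32
Step 2: Calculate each room_type's proportion:
  deluxe: 14/32 = 43.75% → 218.75
  economy: 8/32 = 25.00% → 125.0
  premium: 7/32 = 21.88% → 109.38
  standard: 3/32 = 9.38% → 46.88
Step 3: Verify: sum of allocations ≈ 500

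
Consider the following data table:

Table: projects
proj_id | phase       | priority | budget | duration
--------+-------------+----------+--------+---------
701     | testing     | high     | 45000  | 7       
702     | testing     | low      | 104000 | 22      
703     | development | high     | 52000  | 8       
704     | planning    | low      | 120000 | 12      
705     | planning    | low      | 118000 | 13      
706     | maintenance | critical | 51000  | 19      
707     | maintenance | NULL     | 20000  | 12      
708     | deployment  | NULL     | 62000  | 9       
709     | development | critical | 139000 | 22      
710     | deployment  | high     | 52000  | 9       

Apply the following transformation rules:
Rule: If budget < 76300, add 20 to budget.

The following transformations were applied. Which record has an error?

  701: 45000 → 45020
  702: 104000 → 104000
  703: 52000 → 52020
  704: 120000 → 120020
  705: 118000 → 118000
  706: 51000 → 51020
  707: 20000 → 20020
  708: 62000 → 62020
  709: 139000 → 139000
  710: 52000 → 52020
Record 704 has an error. The correct transformed value should be 120000, not 120020.

Step 1: Check each record against the rule
Step 2: Record 704 has budget = 120000
Step 3: Since 120000 >= 76300, the bonus should not have been applied
Step 4: Correct value = 120000, but claimed value = 120020
Conclusion: Record 704 has the error.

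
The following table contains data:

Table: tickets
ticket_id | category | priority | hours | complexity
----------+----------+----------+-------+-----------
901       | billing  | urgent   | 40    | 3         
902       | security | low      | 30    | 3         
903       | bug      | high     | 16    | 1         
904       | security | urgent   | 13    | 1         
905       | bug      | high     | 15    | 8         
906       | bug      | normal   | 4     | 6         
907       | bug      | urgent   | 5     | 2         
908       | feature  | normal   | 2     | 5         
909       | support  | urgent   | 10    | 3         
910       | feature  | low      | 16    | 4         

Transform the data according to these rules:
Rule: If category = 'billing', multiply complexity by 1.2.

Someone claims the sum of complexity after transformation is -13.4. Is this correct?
No, the correct result is 36.6.

Step 1: Calculate the correct sum after transformation
Step 2: Apply multiplier 1.2 to records where category = 'billing'
Step 3: Correct result = 36.6
Step 4: Claimed result = -13.4
Step 5: 36.6 ≠ -13.4
Conclusion: The claimed result is incorrect. The correct answer is 36.6.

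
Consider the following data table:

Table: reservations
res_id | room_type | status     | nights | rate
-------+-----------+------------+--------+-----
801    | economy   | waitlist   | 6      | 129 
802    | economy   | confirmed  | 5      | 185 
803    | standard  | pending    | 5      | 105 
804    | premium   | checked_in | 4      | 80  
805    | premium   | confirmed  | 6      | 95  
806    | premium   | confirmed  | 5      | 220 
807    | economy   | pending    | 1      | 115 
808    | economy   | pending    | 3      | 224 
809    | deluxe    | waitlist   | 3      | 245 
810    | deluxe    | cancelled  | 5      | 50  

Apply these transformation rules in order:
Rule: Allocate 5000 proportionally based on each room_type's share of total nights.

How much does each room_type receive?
deluxe: 930.23, economy: 1744.19, premium: 1744.19, standard: 581.4

Step 1: Calculate total nights = 43
Step 2: Calculate each room_type's proportion:
  deluxe: 8/43 = 18.60% → 930.23
  economy: 15/43 = 34.88% → 1744.19
  premium: 15/43 = 34.88% → 1744.19
  standard: 5/43 = 11.63% → 581.4
Step 3: Verify: sum of allocations ≈ 5000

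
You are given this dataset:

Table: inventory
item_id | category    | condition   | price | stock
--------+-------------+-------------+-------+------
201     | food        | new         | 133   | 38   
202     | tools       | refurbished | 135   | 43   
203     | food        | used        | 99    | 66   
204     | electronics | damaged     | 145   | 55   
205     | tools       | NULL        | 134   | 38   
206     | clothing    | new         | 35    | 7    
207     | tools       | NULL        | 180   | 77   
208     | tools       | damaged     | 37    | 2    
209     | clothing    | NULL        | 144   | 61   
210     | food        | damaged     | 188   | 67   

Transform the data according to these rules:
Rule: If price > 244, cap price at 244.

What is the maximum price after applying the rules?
188

Step 1: Original maximum price = 188
Step 2: Check cap of 244 against maximum
Step 3: No records exceed the cap (max 188 <= cap 244), so no capping applies
Step 4: Maximum after transformation = 188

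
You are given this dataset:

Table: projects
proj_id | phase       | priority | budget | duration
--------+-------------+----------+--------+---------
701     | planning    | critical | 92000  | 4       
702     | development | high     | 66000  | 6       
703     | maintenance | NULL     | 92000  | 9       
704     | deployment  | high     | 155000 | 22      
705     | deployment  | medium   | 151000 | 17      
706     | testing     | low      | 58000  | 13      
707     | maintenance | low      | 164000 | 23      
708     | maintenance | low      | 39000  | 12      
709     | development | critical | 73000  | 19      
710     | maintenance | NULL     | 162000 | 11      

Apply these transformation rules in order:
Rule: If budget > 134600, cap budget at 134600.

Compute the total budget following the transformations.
958400

Step 1: 4 records have budget > 134600
Step 2: These records originally summed to 632000
Step 3: After capping: 4 × 134600 = 538400
Step 4: Unaffected records sum: 420000
Step 5: Final sum = 538400 + 420000 = 958400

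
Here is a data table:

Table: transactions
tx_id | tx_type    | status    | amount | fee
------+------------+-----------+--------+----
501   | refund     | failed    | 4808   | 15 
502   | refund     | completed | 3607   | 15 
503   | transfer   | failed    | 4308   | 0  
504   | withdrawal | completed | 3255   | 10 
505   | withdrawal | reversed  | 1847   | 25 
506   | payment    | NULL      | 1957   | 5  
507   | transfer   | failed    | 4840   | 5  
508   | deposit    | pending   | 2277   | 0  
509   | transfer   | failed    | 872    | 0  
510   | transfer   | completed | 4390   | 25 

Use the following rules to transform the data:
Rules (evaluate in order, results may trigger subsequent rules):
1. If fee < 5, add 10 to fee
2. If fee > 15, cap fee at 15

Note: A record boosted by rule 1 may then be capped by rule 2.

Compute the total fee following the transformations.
110

Step 1: Apply rule 1 to records with fee < 5
  - 3 records get bonus of 10
  - Of these, 0 records then exceed 15 and get capped
Step 2: Apply rule 2 to records with fee > 15
  - 2 records (original) are capped
Step 3: Calculate final sum = 110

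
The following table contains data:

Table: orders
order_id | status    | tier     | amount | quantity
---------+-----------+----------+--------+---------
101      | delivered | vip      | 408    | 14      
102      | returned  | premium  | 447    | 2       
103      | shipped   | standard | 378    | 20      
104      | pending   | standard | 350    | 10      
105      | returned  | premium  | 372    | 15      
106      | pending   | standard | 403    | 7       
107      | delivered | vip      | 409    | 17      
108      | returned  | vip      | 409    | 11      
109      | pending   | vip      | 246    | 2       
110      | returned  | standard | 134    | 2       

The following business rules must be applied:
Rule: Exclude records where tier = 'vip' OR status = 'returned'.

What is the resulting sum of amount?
1131

Step 1: Find records where tier = 'vip' OR status = 'returned'
Step 2: 7 records match, summing to 2425
Step 3: Original sum: 3556
Step 4: Remaining sum = 3556 - 2425 = 1131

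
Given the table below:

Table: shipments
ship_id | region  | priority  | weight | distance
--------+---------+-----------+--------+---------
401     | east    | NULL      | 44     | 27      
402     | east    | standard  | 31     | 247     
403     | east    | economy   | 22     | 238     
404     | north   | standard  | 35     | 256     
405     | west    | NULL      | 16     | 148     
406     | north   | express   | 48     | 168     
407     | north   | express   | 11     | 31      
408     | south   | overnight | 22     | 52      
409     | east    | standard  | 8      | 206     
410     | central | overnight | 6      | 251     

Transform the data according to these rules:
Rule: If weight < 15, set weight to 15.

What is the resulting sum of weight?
263

Step 1: 3 records have weight < 15
Step 2: These records originally summed to 25
Step 3: After setting to minimum: 3 × 15 = 45
Step 4: Unaffected records sum: 218
Step 5: Final sum = 45 + 218 = 263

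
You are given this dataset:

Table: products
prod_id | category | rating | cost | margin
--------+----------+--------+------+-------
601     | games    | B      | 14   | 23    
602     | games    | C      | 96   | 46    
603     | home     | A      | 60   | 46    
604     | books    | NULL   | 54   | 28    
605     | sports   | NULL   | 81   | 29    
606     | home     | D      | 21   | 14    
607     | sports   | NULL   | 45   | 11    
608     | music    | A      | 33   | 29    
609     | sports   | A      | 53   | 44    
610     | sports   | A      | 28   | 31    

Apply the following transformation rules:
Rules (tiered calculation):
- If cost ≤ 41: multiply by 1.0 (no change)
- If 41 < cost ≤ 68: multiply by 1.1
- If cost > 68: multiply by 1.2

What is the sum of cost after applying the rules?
541.6

Step 1: Tier 1 (cost ≤ 41): 4 records, sum = 96 × 1.0 = 96.0
Step 2: Tier 2 (41 < cost ≤ 68): 4 records, sum = 212 × 1.1 = 233.2
Step 3: Tier 3 (cost > 68): 2 records, sum = 177 × 1.2 = 212.4
Step 4: Final sum = 96.0 + 233.2 + 212.4 = 541.6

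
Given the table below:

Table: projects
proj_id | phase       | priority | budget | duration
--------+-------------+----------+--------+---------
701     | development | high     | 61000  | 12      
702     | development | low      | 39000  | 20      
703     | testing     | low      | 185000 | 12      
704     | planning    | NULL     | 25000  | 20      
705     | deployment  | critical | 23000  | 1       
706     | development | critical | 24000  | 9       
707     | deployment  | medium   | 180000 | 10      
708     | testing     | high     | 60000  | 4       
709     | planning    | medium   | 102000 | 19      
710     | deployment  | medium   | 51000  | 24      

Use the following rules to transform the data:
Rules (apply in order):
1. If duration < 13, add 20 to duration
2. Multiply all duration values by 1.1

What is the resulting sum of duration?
276.1

Step 1: Apply Rule 1 - Add 20 to records with duration < 13
  - 6 records affected: 48 + (6 × 20) = 168
  - Unaffected records: 83
  - Sum after Rule 1: 251
Step 2: Apply Rule 2 - Multiply all by 1.1
  - 251 × 1.1 = 276.1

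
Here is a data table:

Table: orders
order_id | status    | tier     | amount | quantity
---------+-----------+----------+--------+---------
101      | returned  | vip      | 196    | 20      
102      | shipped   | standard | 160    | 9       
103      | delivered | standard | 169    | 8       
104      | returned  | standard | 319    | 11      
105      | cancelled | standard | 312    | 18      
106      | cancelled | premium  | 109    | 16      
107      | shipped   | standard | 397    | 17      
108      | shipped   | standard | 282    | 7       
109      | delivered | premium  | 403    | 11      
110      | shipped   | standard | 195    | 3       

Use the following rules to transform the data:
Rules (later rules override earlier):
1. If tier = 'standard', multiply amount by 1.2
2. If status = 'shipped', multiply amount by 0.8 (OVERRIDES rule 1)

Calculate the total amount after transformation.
2495.2

Step 1: Rule 2 takes priority for records with status = 'shipped'
  - 4 records: 1034 × 0.8 = 827.2
Step 2: Rule 1 applies to remaining records with tier = 'standard'
  - 3 records: 800 × 1.2 = 960.0
Step 3: Other records unchanged: 708
Step 4: Final sum = 827.2 + 960.0 + 708 = 2495.2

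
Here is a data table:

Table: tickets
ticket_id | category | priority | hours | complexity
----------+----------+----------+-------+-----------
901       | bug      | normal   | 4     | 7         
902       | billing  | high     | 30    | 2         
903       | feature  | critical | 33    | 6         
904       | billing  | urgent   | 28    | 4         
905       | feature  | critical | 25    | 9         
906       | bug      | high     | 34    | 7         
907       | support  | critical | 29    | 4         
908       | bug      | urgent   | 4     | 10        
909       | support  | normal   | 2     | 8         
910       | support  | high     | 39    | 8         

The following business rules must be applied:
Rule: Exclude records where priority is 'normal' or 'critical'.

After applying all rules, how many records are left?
5

Step 1: Count records to exclude
  - 2 (normal) + 3 (critical) = 5 records
Step 2: Total records: 10
Step 3: Remaining = 10 - 5 = 5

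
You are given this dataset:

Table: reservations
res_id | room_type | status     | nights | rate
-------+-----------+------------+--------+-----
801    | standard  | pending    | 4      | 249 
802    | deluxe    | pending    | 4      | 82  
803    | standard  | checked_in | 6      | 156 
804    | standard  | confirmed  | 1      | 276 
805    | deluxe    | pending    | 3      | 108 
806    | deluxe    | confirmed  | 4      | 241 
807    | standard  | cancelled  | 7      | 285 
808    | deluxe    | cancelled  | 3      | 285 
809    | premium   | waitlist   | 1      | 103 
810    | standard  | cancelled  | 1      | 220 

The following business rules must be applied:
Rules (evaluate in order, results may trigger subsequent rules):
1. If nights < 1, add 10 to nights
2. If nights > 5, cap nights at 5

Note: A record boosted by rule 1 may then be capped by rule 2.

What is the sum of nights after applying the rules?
31

Step 1: Apply rule 1 to records with nights < 1
  - 0 records get bonus of 10
  - Of these, 0 records then exceed 5 and get capped
Step 2: Apply rule 2 to records with nights > 5
  - 2 records (original) are capped
Step 3: Calculate final sum = 31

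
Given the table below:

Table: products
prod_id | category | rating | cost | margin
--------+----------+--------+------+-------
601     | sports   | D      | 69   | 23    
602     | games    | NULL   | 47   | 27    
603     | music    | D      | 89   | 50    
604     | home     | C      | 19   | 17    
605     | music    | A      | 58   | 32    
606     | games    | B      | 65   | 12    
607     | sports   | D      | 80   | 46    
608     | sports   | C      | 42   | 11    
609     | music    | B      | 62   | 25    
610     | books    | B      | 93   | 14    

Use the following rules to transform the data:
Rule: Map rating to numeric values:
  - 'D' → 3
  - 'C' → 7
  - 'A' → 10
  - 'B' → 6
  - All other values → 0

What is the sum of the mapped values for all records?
51

Step 1: Apply mapping to each record
Step 2: Count by status:
  'D': 3 records × 3 = 9
  'C': 2 records × 7 = 14
  'A': 1 records × 10 = 10
  'B': 3 records × 6 = 18
Step 3: Sum all mapped values = 51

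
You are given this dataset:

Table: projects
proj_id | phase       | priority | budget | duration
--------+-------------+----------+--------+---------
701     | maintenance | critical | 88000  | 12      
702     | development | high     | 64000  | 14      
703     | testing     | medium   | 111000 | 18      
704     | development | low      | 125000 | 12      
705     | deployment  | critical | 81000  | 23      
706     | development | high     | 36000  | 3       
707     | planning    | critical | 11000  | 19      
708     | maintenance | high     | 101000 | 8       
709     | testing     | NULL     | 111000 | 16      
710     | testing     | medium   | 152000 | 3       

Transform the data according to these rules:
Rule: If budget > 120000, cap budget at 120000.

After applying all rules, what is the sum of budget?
843000

Step 1: 2 records have budget > 120000
Step 2: These records originally summed to 277000
Step 3: After capping: 2 × 120000 = 240000
Step 4: Unaffected records sum: 603000
Step 5: Final sum = 240000 + 603000 = 843000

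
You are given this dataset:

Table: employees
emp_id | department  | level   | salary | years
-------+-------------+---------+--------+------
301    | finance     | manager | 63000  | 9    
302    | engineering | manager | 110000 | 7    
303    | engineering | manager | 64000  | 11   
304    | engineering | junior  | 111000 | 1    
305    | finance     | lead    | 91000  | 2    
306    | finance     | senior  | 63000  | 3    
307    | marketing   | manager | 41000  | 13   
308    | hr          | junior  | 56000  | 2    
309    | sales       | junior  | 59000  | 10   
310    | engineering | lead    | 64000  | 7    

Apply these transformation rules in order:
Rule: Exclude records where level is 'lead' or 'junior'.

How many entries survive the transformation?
5

Step 1: Count records to exclude
  - 2 (lead) + 3 (junior) = 5 records
Step 2: Total records: 10
Step 3: Remaining = 10 - 5 = 5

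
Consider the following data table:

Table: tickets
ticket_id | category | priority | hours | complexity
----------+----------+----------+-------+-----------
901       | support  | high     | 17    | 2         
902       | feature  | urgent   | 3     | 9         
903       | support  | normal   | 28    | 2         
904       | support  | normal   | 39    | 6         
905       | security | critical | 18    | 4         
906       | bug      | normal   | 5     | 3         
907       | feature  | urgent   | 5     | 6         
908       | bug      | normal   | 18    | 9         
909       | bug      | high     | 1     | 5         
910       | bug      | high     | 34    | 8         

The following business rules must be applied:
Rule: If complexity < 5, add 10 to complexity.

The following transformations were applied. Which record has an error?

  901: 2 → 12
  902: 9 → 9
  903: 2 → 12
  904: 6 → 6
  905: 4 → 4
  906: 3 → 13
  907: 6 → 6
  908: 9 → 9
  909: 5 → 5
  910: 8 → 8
Record 905 has an error. The correct transformed value should be 14, not 4.

Step 1: Check each record against the rule
Step 2: Record 905 has complexity = 4
Step 3: Since 4 < 5, the bonus should have been applied
Step 4: Correct value = 14, but claimed value = 4
Conclusion: Record 905 has the error.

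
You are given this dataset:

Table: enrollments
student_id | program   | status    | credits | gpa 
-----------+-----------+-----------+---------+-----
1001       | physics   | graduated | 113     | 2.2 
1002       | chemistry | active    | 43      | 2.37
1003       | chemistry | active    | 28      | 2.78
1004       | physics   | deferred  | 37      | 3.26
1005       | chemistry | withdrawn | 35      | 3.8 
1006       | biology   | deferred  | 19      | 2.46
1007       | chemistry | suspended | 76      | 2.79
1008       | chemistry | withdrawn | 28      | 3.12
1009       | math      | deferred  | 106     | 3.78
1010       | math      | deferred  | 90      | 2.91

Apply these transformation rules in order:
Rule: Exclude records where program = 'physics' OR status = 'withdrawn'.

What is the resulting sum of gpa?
17.09

Step 1: Find records where program = 'physics' OR status = 'withdrawn'
Step 2: 4 records match, summing to 12.38
Step 3: Original sum: 29.47
Step 4: Remaining sum = 29.47 - 12.38 = 17.09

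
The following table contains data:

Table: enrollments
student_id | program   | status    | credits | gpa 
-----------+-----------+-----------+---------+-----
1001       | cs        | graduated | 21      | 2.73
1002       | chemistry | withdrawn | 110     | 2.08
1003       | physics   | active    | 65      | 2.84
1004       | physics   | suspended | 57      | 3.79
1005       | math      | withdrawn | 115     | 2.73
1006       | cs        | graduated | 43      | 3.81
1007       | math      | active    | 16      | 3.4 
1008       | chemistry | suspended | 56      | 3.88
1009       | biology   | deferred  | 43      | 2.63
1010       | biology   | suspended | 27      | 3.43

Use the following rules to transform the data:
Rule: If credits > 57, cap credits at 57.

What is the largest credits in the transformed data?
57

Step 1: Original maximum credits = 115
Step 2: Apply cap at 57
Step 3: 3 records had credits > 57 and were capped
Step 4: Maximum after transformation = 57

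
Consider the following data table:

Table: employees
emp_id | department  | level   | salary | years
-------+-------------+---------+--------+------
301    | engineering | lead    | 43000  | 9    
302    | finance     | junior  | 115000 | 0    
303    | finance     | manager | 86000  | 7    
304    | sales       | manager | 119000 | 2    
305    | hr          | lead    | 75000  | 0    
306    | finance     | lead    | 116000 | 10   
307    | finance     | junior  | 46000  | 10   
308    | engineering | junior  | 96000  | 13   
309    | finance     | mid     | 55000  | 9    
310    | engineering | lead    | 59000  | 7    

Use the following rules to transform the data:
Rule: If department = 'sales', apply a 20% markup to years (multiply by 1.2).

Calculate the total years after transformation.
67.4

Step 1: Records with department = 'sales' have total years = 2
Step 2: Apply multiplier: 2 × 1.2 = 2.4
Step 3: Other records total: 65
Step 4: Final sum = 2.4 + 65 = 67.4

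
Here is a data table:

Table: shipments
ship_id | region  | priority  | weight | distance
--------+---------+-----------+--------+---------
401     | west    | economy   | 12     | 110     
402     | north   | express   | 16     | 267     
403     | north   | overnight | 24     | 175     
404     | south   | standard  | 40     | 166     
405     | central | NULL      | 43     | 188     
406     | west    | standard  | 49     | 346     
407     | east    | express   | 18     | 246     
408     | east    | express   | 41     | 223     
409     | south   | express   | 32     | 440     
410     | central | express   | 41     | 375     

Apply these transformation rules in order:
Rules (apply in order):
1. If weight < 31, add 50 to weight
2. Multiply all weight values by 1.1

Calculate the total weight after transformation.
567.6

Step 1: Apply Rule 1 - Add 50 to records with weight < 31
  - 4 records affected: 70 + (4 × 50) = 270
  - Unaffected records: 246
  - Sum after Rule 1: 516
Step 2: Apply Rule 2 - Multiply all by 1.1
  - 516 × 1.1 = 567.6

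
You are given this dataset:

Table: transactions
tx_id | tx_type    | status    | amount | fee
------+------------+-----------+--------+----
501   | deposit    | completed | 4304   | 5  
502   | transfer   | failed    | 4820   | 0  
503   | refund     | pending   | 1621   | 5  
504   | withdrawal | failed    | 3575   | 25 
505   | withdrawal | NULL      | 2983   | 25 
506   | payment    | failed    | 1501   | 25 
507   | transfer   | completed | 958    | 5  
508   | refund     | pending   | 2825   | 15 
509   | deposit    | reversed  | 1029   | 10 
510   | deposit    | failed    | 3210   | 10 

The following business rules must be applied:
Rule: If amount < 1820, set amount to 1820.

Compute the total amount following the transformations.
28997

Step 1: 4 records have amount < 1820
Step 2: These records originally summed to 5109
Step 3: After setting to minimum: 4 × 1820 = 7280
Step 4: Unaffected records sum: 21717
Step 5: Final sum = 7280 + 21717 = 28997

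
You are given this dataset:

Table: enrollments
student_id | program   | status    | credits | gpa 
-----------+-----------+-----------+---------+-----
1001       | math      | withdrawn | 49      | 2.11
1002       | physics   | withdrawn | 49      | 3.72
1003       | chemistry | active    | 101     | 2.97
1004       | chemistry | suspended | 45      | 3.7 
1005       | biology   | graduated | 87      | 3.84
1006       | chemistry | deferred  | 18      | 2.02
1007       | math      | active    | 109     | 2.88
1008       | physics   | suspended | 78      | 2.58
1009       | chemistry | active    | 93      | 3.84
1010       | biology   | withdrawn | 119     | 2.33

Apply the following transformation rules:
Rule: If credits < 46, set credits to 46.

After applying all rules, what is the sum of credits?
777

Step 1: 2 records have credits < 46
Step 2: These records originally summed to 63
Step 3: After setting to minimum: 2 × 46 = 92
Step 4: Unaffected records sum: 685
Step 5: Final sum = 92 + 685 = 777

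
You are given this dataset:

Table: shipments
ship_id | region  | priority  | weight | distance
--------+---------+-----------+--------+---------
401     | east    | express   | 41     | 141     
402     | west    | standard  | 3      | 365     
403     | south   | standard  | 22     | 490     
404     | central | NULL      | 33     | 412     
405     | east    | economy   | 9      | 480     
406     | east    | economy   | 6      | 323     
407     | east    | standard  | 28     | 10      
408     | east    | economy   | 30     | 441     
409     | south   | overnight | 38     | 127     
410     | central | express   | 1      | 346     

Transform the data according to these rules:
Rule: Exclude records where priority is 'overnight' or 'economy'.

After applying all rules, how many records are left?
6

Step 1: Count records to exclude
  - 1 (overnight) + 3 (economy) = 4 records
Step 2: Total records: 10
Step 3: Remaining = 10 - 4 = 6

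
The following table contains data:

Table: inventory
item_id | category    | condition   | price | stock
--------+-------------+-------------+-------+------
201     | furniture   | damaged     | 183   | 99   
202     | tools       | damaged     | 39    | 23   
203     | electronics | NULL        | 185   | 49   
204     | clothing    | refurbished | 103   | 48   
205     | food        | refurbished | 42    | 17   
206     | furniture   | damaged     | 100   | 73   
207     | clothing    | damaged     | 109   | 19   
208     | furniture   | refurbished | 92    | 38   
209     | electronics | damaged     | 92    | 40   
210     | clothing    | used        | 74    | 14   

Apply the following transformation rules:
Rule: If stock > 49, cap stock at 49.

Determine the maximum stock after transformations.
49

Step 1: Original maximum stock = 99
Step 2: Apply cap at 49
Step 3: 2 records had stock > 49 and were capped
Step 4: Maximum after transformation = 49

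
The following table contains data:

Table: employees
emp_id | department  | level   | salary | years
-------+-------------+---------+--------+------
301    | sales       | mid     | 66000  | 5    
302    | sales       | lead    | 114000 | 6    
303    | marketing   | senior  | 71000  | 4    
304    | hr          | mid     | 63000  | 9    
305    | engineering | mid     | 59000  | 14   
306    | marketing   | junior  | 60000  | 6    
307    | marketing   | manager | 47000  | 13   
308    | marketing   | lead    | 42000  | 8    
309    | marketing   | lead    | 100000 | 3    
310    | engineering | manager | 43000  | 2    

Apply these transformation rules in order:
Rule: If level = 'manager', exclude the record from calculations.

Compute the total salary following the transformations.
575000

Step 1: Identify records where level = 'manager'
Step 2: The excluded records sum to 90000
Step 3: Original total salary = 665000
Step 4: Remaining total = 665000 - 90000 = 575000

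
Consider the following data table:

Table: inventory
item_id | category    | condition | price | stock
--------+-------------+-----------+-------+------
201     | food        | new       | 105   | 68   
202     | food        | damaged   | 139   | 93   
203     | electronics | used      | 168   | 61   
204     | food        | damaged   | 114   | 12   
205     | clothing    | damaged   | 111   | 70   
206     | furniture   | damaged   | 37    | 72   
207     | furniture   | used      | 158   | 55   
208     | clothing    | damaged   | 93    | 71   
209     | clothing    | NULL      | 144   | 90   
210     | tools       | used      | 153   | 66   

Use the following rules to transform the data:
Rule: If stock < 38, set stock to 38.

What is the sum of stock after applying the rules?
684

Step 1: 1 records have stock < 38
Step 2: These records originally summed to 12
Step 3: After setting to minimum: 1 × 38 = 38
Step 4: Unaffected records sum: 646
Step 5: Final sum = 38 + 646 = 684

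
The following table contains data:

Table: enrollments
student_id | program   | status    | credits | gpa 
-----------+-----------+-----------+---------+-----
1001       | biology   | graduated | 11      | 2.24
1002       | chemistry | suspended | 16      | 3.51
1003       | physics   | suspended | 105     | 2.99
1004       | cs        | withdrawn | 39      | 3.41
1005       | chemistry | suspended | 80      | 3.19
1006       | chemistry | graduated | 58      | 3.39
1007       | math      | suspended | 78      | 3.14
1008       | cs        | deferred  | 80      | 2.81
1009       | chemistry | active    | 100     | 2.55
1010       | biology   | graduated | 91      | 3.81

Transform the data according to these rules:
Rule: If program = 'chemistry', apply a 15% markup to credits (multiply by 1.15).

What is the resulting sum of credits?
696.1

Step 1: Records with program = 'chemistry' have total credits = 254
Step 2: Apply multiplier: 254 × 1.15 = 292.1
Step 3: Other records total: 404
Step 4: Final sum = 292.1 + 404 = 696.1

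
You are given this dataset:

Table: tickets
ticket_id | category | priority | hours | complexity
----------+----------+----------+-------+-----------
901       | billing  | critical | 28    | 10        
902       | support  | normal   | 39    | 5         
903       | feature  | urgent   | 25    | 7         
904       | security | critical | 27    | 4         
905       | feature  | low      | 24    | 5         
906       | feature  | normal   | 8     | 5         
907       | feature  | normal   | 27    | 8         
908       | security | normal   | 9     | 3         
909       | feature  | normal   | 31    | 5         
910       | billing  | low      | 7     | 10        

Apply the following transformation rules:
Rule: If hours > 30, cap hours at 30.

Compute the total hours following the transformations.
215

Step 1: 2 records have hours > 30
Step 2: These records originally summed to 70
Step 3: After capping: 2 × 30 = 60
Step 4: Unaffected records sum: 155
Step 5: Final sum = 60 + 155 = 215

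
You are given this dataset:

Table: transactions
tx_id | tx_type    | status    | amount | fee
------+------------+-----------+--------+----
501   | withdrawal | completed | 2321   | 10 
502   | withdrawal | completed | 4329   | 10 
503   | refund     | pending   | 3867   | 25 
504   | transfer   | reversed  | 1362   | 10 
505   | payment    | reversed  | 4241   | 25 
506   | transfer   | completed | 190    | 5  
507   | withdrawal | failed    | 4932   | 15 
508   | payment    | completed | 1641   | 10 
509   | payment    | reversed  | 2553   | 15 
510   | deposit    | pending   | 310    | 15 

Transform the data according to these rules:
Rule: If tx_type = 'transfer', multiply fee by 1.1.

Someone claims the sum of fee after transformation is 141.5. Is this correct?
Yes, the result is correct.

Step 1: Calculate the correct sum after transformation
Step 2: Apply multiplier 1.1 to records where tx_type = 'transfer'
Step 3: Correct result = 141.5
Step 4: Claimed result = 141.5
Step 5: 141.5 = 141.5 ✓
Conclusion: The claimed result is correct.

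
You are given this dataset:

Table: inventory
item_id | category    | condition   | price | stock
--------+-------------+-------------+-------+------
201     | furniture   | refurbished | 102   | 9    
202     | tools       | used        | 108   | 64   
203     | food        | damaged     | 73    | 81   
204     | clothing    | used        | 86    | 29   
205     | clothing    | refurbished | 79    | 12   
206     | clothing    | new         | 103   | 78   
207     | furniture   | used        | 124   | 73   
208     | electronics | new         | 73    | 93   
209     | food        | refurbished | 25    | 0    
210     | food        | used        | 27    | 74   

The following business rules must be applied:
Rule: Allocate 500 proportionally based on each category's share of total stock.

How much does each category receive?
clothing: 115.98, electronics: 90.64, food: 151.07, furniture: 79.92, tools: 62.38

Step 1: Calculate total stock = 513
Step 2: Calculate each category's proportion:
  clothing: 119/513 = 23.20% → 115.98
  electronics: 93/513 = 18.13% → 90.64
  food: 155/513 = 30.21% → 151.07
  furniture: 82/513 = 15.98% → 79.92
  tools: 64/513 = 12.48% → 62.38
Step 3: Verify: sum of allocations ≈ 500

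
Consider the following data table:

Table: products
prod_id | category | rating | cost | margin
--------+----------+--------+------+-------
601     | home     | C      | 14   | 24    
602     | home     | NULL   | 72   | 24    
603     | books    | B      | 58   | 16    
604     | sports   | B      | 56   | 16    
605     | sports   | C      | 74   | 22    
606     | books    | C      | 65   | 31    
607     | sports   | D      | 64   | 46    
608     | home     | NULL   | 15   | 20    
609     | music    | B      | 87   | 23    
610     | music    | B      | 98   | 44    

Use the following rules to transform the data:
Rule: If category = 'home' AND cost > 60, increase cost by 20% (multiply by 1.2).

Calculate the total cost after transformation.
617.4

Step 1: Find records where category = 'home' AND cost > 60
Step 2: 1 records match, summing to 72
Step 3: After multiplier: 72 × 1.2 = 86.4
Step 4: Unaffected records sum: 531
Step 5: Final sum = 86.4 + 531 = 617.4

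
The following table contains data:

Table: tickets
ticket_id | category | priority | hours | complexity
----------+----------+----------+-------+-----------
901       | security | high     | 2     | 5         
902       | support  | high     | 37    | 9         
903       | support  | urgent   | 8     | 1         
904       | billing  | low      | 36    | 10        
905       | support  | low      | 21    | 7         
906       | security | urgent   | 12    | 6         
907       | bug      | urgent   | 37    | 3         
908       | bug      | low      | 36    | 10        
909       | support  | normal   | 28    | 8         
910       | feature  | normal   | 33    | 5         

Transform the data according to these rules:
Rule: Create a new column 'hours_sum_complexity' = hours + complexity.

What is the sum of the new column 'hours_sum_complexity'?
314

Step 1: For each record, compute hours + complexity
Example calculations:
  2 + 5 = 7
  37 + 9 = 46
  8 + 1 = 9
  ...
Step 2: Sum all derived values
Step 3: Total = 314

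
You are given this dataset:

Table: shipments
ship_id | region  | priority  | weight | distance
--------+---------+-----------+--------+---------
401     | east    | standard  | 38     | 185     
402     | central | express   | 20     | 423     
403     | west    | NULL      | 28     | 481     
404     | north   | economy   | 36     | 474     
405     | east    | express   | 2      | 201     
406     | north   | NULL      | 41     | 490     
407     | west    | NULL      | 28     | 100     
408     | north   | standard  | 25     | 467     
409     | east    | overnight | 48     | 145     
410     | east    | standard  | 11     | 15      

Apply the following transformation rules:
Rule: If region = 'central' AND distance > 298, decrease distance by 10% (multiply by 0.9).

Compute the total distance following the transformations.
2938.7

Step 1: Find records where region = 'central' AND distance > 298
Step 2: 1 records match, summing to 423
Step 3: After multiplier: 423 × 0.9 = 380.7
Step 4: Unaffected records sum: 2558
Step 5: Final sum = 380.7 + 2558 = 2938.7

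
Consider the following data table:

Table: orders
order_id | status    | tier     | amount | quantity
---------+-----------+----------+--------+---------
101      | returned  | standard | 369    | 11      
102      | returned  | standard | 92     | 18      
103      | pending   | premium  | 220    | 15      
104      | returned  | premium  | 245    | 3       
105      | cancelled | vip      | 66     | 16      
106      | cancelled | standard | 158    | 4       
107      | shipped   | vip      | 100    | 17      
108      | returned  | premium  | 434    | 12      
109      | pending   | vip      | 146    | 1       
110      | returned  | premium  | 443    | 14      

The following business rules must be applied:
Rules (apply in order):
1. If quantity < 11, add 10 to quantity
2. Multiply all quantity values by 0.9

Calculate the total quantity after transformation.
126.9

Step 1: Apply Rule 1 - Add 10 to records with quantity < 11
  - 3 records affected: 8 + (3 × 10) = 38
  - Unaffected records: 103
  - Sum after Rule 1: 141
Step 2: Apply Rule 2 - Multiply all by 0.9
  - 141 × 0.9 = 126.9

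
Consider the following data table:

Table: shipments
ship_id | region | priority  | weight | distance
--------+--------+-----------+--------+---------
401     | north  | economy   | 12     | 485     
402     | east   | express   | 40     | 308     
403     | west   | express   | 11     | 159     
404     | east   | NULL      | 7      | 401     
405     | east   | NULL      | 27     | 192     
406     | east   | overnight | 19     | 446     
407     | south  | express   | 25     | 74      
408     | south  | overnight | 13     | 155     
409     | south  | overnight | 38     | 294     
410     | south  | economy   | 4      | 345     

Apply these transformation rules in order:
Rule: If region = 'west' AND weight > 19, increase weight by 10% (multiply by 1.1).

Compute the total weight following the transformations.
196

Step 1: Find records where region = 'west' AND weight > 19
Step 2: 0 records match, summing to 0
Step 3: After multiplier: 0 × 1.1 = 0.0
Step 4: Unaffected records sum: 196
Step 5: Final sum = 0.0 + 196 = 196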